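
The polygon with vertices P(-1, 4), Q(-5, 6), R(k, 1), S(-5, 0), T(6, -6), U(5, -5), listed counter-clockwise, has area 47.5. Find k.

The doubled signed area Σ (x_i y_{i+1} − x_{i+1} y_i) is linear in k.
With k=0 it equals 59; the coefficient of k is -6 (from the two edges through R).
So -6·k + 59 = 2·47.5 = 95 ⇒ k = -6.

-6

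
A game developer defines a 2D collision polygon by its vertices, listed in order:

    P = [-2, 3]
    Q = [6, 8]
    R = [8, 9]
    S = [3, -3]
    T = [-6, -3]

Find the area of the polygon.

73

P→Q: (-2)(8) − (6)(3) = -34
Q→R: (6)(9) − (8)(8) = -10
R→S: (8)(-3) − (3)(9) = -51
S→T: (3)(-3) − (-6)(-3) = -27
T→P: (-6)(3) − (-2)(-3) = -24
Σ = -146
Area = |Σ|/2 = 73.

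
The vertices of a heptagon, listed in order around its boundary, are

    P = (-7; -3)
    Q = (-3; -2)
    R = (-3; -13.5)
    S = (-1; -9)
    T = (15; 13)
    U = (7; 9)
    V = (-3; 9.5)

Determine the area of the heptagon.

194

Apply the shoelace formula: 2A = Σ (x_i·y_{i+1} − x_{i+1}·y_i), indices taken mod 7.
P→Q: (-7)(-2) − (-3)(-3) = 5
Q→R: (-3)(-13.5) − (-3)(-2) = 34.5
R→S: (-3)(-9) − (-1)(-13.5) = 13.5
S→T: (-1)(13) − (15)(-9) = 122
T→U: (15)(9) − (7)(13) = 44
U→V: (7)(9.5) − (-3)(9) = 93.5
V→P: (-3)(-3) − (-7)(9.5) = 75.5
Σ = 388
Area = |Σ|/2 = 194.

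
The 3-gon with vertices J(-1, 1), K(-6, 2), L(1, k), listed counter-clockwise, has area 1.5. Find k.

0

Write out the shoelace sum; only the two edges meeting at L involve k:
2·Area = [((-6)·k − 1·2) + (1·1 − (-1)·k)] + 4
       = -5·k + 3 = 3
⇒ k = 0.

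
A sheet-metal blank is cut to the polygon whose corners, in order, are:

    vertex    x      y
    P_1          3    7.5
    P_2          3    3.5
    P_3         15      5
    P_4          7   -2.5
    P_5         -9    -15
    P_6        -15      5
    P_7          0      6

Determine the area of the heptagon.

Cross-terms: -12, -37.5, -72.5, -127.5, -270, -90, -18  ⇒  Σ = -627.5
Area = |Σ|/2 = 313.75.

313.75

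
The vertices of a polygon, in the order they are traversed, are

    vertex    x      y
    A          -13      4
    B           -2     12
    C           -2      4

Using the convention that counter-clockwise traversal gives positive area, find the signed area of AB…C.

Σ = (-148) + (16) + (44) = -88
Signed area = Σ/2 = -44 (negative ⇒ clockwise traversal).

-44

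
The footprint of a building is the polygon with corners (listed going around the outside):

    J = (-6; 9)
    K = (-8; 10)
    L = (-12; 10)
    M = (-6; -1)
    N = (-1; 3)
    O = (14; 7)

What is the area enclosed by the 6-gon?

112

Apply the shoelace (surveyor's) formula: 2A = Σ (x_i·y_{i+1} − x_{i+1}·y_i), indices taken mod 6.
Σ = (12) + (40) + (72) + (-19) + (-49) + (168) = 224
Area = |Σ|/2 = 112.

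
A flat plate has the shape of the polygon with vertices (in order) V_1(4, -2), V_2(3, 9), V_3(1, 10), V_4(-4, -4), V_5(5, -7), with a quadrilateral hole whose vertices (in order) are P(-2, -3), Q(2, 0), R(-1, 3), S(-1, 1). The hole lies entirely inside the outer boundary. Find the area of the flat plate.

Outer boundary:
Apply the surveyor's formula: 2A = Σ (x_i·y_{i+1} − x_{i+1}·y_i), indices taken mod 5.
Cross-terms: 42, 21, 36, 48, 18  ⇒  Σ = 165
Area = |Σ|/2 = 82.5.
Hole:
Σ = (6) + (6) + (2) + (5) = 19
Area = |Σ|/2 = 9.5.
Net area = 82.5 − 9.5 = 73.

73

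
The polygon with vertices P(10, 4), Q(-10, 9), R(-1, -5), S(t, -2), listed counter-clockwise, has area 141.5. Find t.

8

Write out the shoelace sum; only the two edges meeting at S involve t:
2·Area = [((-1)·(-2) − t·(-5)) + (t·4 − 10·(-2))] + 189
       = 9·t + 211 = 283
⇒ t = 8.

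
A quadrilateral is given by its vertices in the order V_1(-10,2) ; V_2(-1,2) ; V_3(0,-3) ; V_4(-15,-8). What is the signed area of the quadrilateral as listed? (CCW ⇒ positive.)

Apply the surveyor's formula: 2A = Σ (x_i·y_{i+1} − x_{i+1}·y_i), indices taken mod 4.
V_1→V_2: (-10)(2) − (-1)(2) = -18
V_2→V_3: (-1)(-3) − (0)(2) = 3
V_3→V_4: (0)(-8) − (-15)(-3) = -45
V_4→V_1: (-15)(2) − (-10)(-8) = -110
Σ = -170
Signed area = Σ/2 = -85 (negative ⇒ clockwise traversal).

-85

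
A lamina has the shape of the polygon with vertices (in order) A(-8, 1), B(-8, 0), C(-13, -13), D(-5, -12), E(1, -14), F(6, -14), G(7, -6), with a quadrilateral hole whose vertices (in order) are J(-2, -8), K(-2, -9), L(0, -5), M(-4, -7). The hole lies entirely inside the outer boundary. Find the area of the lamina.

Outer boundary:
Cross-terms: 8, 104, 91, 82, 70, 62, -41  ⇒  Σ = 376
Area = |Σ|/2 = 188.
Hole:
J→K: (-2)(-9) − (-2)(-8) = 2
K→L: (-2)(-5) − (0)(-9) = 10
L→M: (0)(-7) − (-4)(-5) = -20
M→J: (-4)(-8) − (-2)(-7) = 18
Σ = 10
Area = |Σ|/2 = 5.
Net area = 188 − 5 = 183.

183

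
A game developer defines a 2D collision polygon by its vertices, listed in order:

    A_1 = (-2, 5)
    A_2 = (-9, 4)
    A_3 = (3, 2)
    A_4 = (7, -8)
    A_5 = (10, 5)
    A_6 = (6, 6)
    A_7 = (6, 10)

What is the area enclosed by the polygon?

Apply the shoelace formula: 2A = Σ (x_i·y_{i+1} − x_{i+1}·y_i), indices taken mod 7.
Σ = (37) + (-30) + (-38) + (115) + (30) + (24) + (50) = 188
Area = |Σ|/2 = 94.

94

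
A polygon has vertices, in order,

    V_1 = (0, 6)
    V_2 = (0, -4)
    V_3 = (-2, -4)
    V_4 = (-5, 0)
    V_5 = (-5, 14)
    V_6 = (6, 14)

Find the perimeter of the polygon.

52

|V_1V_2| = √((0)² + (-10)²) = √100 = 10
|V_2V_3| = √((-2)² + (0)²) = √4 = 2
|V_3V_4| = √((-3)² + (4)²) = √25 = 5
|V_4V_5| = √((0)² + (14)²) = √196 = 14
|V_5V_6| = √((11)² + (0)²) = √121 = 11
|V_6V_1| = √((-6)² + (-8)²) = √100 = 10
Perimeter = 10 + 2 + 5 + 14 + 11 + 10 = 52.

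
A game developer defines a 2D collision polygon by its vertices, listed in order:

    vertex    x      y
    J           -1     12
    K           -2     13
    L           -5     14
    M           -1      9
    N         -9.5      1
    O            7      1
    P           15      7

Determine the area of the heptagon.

153

J→K: (-1)(13) − (-2)(12) = 11
K→L: (-2)(14) − (-5)(13) = 37
L→M: (-5)(9) − (-1)(14) = -31
M→N: (-1)(1) − (-9.5)(9) = 84.5
N→O: (-9.5)(1) − (7)(1) = -16.5
O→P: (7)(7) − (15)(1) = 34
P→J: (15)(12) − (-1)(7) = 187
Σ = 306
Area = |Σ|/2 = 153.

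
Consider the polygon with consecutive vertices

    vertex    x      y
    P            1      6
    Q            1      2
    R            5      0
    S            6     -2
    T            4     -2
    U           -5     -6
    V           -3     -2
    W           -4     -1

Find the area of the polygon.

P→Q: (1)(2) − (1)(6) = -4
Q→R: (1)(0) − (5)(2) = -10
R→S: (5)(-2) − (6)(0) = -10
S→T: (6)(-2) − (4)(-2) = -4
T→U: (4)(-6) − (-5)(-2) = -34
U→V: (-5)(-2) − (-3)(-6) = -8
V→W: (-3)(-1) − (-4)(-2) = -5
W→P: (-4)(6) − (1)(-1) = -23
Σ = -98
Area = |Σ|/2 = 49.

49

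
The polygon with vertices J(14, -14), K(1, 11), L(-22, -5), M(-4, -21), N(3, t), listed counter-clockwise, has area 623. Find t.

The doubled signed area Σ (x_i y_{i+1} − x_{i+1} y_i) is linear in t.
With t=0 it equals 868; the coefficient of t is -18 (from the two edges through N).
So -18·t + 868 = 2·623 = 1246 ⇒ t = -21.

-21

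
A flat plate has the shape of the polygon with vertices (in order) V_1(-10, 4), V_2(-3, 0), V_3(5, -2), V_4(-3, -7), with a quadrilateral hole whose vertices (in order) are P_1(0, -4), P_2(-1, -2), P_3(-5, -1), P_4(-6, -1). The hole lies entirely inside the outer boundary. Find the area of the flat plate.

Outer boundary:
Apply Gauss's area formula: 2A = Σ (x_i·y_{i+1} − x_{i+1}·y_i), indices taken mod 4.
Cross-terms: 12, 6, -41, -82  ⇒  Σ = -105
Area = |Σ|/2 = 52.5.
Hole:
Apply the shoelace (surveyor's) formula: 2A = Σ (x_i·y_{i+1} − x_{i+1}·y_i), indices taken mod 4.
Cross-terms: -4, -9, -1, 24  ⇒  Σ = 10
Area = |Σ|/2 = 5.
Net area = 52.5 − 5 = 47.5.

47.5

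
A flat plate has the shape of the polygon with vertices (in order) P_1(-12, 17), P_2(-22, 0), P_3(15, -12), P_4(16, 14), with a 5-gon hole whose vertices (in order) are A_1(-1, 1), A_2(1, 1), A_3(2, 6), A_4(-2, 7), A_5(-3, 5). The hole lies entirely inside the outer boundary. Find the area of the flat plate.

Outer boundary:
Apply the surveyor's formula: 2A = Σ (x_i·y_{i+1} − x_{i+1}·y_i), indices taken mod 4.
Σ = (374) + (264) + (402) + (440) = 1480
Area = |Σ|/2 = 740.
Hole:
Apply the shoelace formula: 2A = Σ (x_i·y_{i+1} − x_{i+1}·y_i), indices taken mod 5.
A_1→A_2: (-1)(1) − (1)(1) = -2
A_2→A_3: (1)(6) − (2)(1) = 4
A_3→A_4: (2)(7) − (-2)(6) = 26
A_4→A_5: (-2)(5) − (-3)(7) = 11
A_5→A_1: (-3)(1) − (-1)(5) = 2
Σ = 41
Area = |Σ|/2 = 20.5.
Net area = 740 − 20.5 = 719.5.

719.5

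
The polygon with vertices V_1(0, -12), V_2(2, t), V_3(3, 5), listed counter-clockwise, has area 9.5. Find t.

Write out the shoelace sum; only the two edges meeting at V_2 involve t:
2·Area = [(0·t − 2·(-12)) + (2·5 − 3·t)] + -36
       = -3·t + -2 = 19
⇒ t = -7.

-7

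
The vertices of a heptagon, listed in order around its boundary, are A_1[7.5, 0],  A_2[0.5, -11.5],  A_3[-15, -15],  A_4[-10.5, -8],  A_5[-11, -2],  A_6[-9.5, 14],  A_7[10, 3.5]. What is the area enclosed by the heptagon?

371.625

Apply the surveyor's formula: 2A = Σ (x_i·y_{i+1} − x_{i+1}·y_i), indices taken mod 7.
Cross-terms: -86.25, -180, -37.5, -67, -173, -173.25, -26.25  ⇒  Σ = -743.25
Area = |Σ|/2 = 371.625.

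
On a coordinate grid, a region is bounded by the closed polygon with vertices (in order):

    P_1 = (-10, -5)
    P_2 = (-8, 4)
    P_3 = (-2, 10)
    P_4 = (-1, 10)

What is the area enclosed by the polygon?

Apply the shoelace (surveyor's) formula: 2A = Σ (x_i·y_{i+1} − x_{i+1}·y_i), indices taken mod 4.
Σ = (-80) + (-72) + (-10) + (105) = -57
Area = |Σ|/2 = 28.5.

28.5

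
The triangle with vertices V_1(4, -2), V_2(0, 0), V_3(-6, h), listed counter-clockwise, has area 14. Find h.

The doubled signed area Σ (x_i y_{i+1} − x_{i+1} y_i) is linear in h.
With h=0 it equals 12; the coefficient of h is -4 (from the two edges through V_3).
So -4·h + 12 = 2·14 = 28 ⇒ h = -4.

-4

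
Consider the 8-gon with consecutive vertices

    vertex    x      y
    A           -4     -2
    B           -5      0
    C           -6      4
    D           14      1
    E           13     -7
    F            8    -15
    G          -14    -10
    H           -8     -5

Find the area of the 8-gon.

Σ = (-10) + (-20) + (-62) + (-111) + (-139) + (-290) + (-10) + (-4) = -646
Area = |Σ|/2 = 323.

323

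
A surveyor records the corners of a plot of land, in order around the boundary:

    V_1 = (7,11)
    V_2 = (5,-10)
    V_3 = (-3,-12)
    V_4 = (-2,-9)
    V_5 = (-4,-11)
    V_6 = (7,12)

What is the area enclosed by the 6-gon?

Σ = (-125) + (-90) + (3) + (-14) + (29) + (-7) = -204
Area = |Σ|/2 = 102.

102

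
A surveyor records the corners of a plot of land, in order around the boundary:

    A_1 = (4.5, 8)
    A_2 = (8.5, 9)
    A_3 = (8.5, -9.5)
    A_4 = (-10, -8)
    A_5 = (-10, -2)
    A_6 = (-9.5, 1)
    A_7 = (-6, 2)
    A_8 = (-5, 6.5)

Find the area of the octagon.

274

Apply the shoelace (surveyor's) formula: 2A = Σ (x_i·y_{i+1} − x_{i+1}·y_i), indices taken mod 8.
Σ = (-27.5) + (-157.25) + (-163) + (-60) + (-29) + (-13) + (-29) + (-69.25) = -548
Area = |Σ|/2 = 274.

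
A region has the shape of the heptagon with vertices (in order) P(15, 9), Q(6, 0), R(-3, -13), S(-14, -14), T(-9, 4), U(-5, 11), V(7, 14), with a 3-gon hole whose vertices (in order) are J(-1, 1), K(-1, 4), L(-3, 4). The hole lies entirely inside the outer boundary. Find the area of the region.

Outer boundary:
Apply the shoelace (surveyor's) formula: 2A = Σ (x_i·y_{i+1} − x_{i+1}·y_i), indices taken mod 7.
Σ = (-54) + (-78) + (-140) + (-182) + (-79) + (-147) + (-147) = -827
Area = |Σ|/2 = 413.5.
Hole:
Apply the shoelace (surveyor's) formula: 2A = Σ (x_i·y_{i+1} − x_{i+1}·y_i), indices taken mod 3.
J→K: (-1)(4) − (-1)(1) = -3
K→L: (-1)(4) − (-3)(4) = 8
L→J: (-3)(1) − (-1)(4) = 1
Σ = 6
Area = |Σ|/2 = 3.
Net area = 413.5 − 3 = 410.5.

410.5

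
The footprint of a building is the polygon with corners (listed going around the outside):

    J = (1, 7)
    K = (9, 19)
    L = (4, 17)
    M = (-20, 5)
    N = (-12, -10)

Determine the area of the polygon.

Apply the surveyor's formula: 2A = Σ (x_i·y_{i+1} − x_{i+1}·y_i), indices taken mod 5.
Σ = (-44) + (77) + (360) + (260) + (-74) = 579
Area = |Σ|/2 = 289.5.

289.5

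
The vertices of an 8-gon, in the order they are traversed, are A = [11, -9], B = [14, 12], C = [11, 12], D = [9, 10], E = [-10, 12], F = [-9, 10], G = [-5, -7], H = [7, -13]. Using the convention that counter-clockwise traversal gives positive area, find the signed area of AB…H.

409.5

Apply the surveyor's formula: 2A = Σ (x_i·y_{i+1} − x_{i+1}·y_i), indices taken mod 8.
Cross-terms: 258, 36, 2, 208, 8, 113, 114, 80  ⇒  Σ = 819
Signed area = Σ/2 = 409.5 (positive ⇒ counter-clockwise traversal).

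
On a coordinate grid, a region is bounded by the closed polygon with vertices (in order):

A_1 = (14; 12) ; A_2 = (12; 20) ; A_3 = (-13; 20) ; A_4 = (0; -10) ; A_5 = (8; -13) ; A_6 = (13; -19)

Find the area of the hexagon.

642.5

A_1→A_2: (14)(20) − (12)(12) = 136
A_2→A_3: (12)(20) − (-13)(20) = 500
A_3→A_4: (-13)(-10) − (0)(20) = 130
A_4→A_5: (0)(-13) − (8)(-10) = 80
A_5→A_6: (8)(-19) − (13)(-13) = 17
A_6→A_1: (13)(12) − (14)(-19) = 422
Σ = 1285
Area = |Σ|/2 = 642.5.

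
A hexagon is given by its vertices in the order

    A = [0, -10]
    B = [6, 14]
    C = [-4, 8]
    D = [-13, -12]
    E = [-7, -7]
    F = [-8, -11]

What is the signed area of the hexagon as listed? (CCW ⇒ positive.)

Apply the shoelace (surveyor's) formula: 2A = Σ (x_i·y_{i+1} − x_{i+1}·y_i), indices taken mod 6.
Σ = (60) + (104) + (152) + (7) + (21) + (80) = 424
Signed area = Σ/2 = 212 (positive ⇒ counter-clockwise traversal).

212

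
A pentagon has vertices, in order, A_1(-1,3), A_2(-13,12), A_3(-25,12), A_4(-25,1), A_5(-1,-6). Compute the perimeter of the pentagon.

|A_1A_2| = √((-12)² + (9)²) = √225 = 15
|A_2A_3| = √((-12)² + (0)²) = √144 = 12
|A_3A_4| = √((0)² + (-11)²) = √121 = 11
|A_4A_5| = √((24)² + (-7)²) = √625 = 25
|A_5A_1| = √((0)² + (9)²) = √81 = 9
Perimeter = 15 + 12 + 11 + 25 + 9 = 72.

72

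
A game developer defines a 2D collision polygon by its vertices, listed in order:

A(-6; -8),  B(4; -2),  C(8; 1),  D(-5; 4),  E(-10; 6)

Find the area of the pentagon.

A→B: (-6)(-2) − (4)(-8) = 44
B→C: (4)(1) − (8)(-2) = 20
C→D: (8)(4) − (-5)(1) = 37
D→E: (-5)(6) − (-10)(4) = 10
E→A: (-10)(-8) − (-6)(6) = 116
Σ = 227
Area = |Σ|/2 = 113.5.

113.5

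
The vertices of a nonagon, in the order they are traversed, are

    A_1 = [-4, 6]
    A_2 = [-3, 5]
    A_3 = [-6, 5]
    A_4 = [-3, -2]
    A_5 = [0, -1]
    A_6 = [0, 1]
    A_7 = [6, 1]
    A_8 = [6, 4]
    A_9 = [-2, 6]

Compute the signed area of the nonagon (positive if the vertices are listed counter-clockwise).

55.5

A_1→A_2: (-4)(5) − (-3)(6) = -2
A_2→A_3: (-3)(5) − (-6)(5) = 15
A_3→A_4: (-6)(-2) − (-3)(5) = 27
A_4→A_5: (-3)(-1) − (0)(-2) = 3
A_5→A_6: (0)(1) − (0)(-1) = 0
A_6→A_7: (0)(1) − (6)(1) = -6
A_7→A_8: (6)(4) − (6)(1) = 18
A_8→A_9: (6)(6) − (-2)(4) = 44
A_9→A_1: (-2)(6) − (-4)(6) = 12
Σ = 111
Signed area = Σ/2 = 55.5 (positive ⇒ counter-clockwise traversal).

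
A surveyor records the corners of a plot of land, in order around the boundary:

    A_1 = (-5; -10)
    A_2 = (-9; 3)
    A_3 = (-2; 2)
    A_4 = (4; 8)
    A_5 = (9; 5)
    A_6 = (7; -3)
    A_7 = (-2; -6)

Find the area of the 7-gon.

Apply the shoelace formula: 2A = Σ (x_i·y_{i+1} − x_{i+1}·y_i), indices taken mod 7.
Σ = (-105) + (-12) + (-24) + (-52) + (-62) + (-48) + (-10) = -313
Area = |Σ|/2 = 156.5.

156.5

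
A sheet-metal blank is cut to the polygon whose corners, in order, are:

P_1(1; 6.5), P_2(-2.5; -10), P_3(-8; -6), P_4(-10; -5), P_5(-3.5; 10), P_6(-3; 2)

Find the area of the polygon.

Apply the shoelace (surveyor's) formula: 2A = Σ (x_i·y_{i+1} − x_{i+1}·y_i), indices taken mod 6.
Cross-terms: 6.25, -65, -20, -117.5, 23, -21.5  ⇒  Σ = -194.75
Area = |Σ|/2 = 97.375.

97.375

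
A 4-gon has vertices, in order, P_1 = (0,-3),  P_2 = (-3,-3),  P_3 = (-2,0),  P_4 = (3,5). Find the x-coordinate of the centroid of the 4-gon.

-10/51

Apply the shoelace (surveyor's) formula. First the cross-terms c_i = x_i·y_{i+1} − x_{i+1}·y_i:
  -9, -6, -10, -9  ⇒  2A = -34, A = -17.
Then Σ (x_i + x_{i+1})·c_i = 20, so x̄ = 20 / (6·(-17)) = -10/51.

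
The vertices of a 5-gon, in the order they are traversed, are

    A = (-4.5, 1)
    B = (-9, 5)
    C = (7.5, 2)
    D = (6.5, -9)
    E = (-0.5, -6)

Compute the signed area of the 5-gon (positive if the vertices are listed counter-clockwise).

Cross-terms: -13.5, -55.5, -80.5, -43.5, -27.5  ⇒  Σ = -220.5
Signed area = Σ/2 = -110.25 (negative ⇒ clockwise traversal).

-110.25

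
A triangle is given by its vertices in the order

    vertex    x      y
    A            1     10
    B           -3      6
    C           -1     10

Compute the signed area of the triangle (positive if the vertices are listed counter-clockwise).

-4

Apply Gauss's area formula: 2A = Σ (x_i·y_{i+1} − x_{i+1}·y_i), indices taken mod 3.
Cross-terms: 36, -24, -20  ⇒  Σ = -8
Signed area = Σ/2 = -4 (negative ⇒ clockwise traversal).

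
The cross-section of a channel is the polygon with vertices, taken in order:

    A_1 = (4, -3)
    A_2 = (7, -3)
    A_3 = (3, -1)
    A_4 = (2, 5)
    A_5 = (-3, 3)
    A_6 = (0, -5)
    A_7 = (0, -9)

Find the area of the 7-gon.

Apply Gauss's area formula: 2A = Σ (x_i·y_{i+1} − x_{i+1}·y_i), indices taken mod 7.
Σ = (9) + (2) + (17) + (21) + (15) + (0) + (36) = 100
Area = |Σ|/2 = 50.

50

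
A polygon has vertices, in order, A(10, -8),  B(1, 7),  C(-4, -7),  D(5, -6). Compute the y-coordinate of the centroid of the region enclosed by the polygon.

-375/178

Apply the surveyor's formula. First the cross-terms c_i = x_i·y_{i+1} − x_{i+1}·y_i:
  78, 21, 59, 20  ⇒  2A = 178, A = 89.
Then Σ (y_i + y_{i+1})·c_i = -1125, so ȳ = -1125 / (6·89) = -375/178.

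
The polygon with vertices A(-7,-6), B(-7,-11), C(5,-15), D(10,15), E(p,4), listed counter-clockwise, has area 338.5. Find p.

The doubled signed area Σ (x_i y_{i+1} − x_{i+1} y_i) is linear in p.
With p=0 it equals 488; the coefficient of p is -21 (from the two edges through E).
So -21·p + 488 = 2·338.5 = 677 ⇒ p = -9.

-9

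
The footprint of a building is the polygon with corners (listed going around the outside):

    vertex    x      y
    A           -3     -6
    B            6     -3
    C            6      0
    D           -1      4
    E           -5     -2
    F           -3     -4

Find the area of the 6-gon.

Apply the surveyor's formula: 2A = Σ (x_i·y_{i+1} − x_{i+1}·y_i), indices taken mod 6.
A→B: (-3)(-3) − (6)(-6) = 45
B→C: (6)(0) − (6)(-3) = 18
C→D: (6)(4) − (-1)(0) = 24
D→E: (-1)(-2) − (-5)(4) = 22
E→F: (-5)(-4) − (-3)(-2) = 14
F→A: (-3)(-6) − (-3)(-4) = 6
Σ = 129
Area = |Σ|/2 = 64.5.

64.5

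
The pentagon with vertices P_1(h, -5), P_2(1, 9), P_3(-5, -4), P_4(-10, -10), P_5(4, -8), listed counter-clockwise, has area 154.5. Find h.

Write out the shoelace sum; only the two edges meeting at P_1 involve h:
2·Area = [(4·(-5) − h·(-8)) + (h·9 − 1·(-5))] + 171
       = 17·h + 156 = 309
⇒ h = 9.

9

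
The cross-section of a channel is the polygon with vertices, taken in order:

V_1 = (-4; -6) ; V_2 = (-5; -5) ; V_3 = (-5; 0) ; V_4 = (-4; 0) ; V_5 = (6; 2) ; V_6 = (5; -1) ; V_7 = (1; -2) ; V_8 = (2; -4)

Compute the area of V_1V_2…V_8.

Apply Gauss's area formula: 2A = Σ (x_i·y_{i+1} − x_{i+1}·y_i), indices taken mod 8.
Σ = (-10) + (-25) + (0) + (-8) + (-16) + (-9) + (0) + (-28) = -96
Area = |Σ|/2 = 48.

48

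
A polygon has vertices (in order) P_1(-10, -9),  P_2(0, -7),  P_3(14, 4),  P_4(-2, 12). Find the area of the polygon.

241

Apply the shoelace (surveyor's) formula: 2A = Σ (x_i·y_{i+1} − x_{i+1}·y_i), indices taken mod 4.
P_1→P_2: (-10)(-7) − (0)(-9) = 70
P_2→P_3: (0)(4) − (14)(-7) = 98
P_3→P_4: (14)(12) − (-2)(4) = 176
P_4→P_1: (-2)(-9) − (-10)(12) = 138
Σ = 482
Area = |Σ|/2 = 241.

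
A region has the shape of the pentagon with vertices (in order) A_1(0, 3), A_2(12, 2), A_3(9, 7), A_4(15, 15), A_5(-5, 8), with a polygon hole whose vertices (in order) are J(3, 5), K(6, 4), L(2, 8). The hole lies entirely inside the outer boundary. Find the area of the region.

Outer boundary:
Apply the surveyor's formula: 2A = Σ (x_i·y_{i+1} − x_{i+1}·y_i), indices taken mod 5.
Σ = (-36) + (66) + (30) + (195) + (-15) = 240
Area = |Σ|/2 = 120.
Hole:
J→K: (3)(4) − (6)(5) = -18
K→L: (6)(8) − (2)(4) = 40
L→J: (2)(5) − (3)(8) = -14
Σ = 8
Area = |Σ|/2 = 4.
Net area = 120 − 4 = 116.

116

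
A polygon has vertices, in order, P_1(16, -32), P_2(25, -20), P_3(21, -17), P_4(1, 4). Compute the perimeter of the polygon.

|P_1P_2| = √((9)² + (12)²) = √225 = 15
|P_2P_3| = √((-4)² + (3)²) = √25 = 5
|P_3P_4| = √((-20)² + (21)²) = √841 = 29
|P_4P_1| = √((15)² + (-36)²) = √1521 = 39
Perimeter = 15 + 5 + 29 + 39 = 88.

88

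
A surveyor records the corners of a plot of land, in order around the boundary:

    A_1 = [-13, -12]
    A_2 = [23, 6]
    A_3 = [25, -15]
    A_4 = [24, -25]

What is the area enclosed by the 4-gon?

Apply the shoelace (surveyor's) formula: 2A = Σ (x_i·y_{i+1} − x_{i+1}·y_i), indices taken mod 4.
Cross-terms: 198, -495, -265, -613  ⇒  Σ = -1175
Area = |Σ|/2 = 587.5.

587.5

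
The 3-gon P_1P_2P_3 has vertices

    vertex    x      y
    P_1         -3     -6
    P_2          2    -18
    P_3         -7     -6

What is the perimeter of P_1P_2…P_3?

32

|P_1P_2| = √((5)² + (-12)²) = √169 = 13
|P_2P_3| = √((-9)² + (12)²) = √225 = 15
|P_3P_1| = √((4)² + (0)²) = √16 = 4
Perimeter = 13 + 15 + 4 = 32.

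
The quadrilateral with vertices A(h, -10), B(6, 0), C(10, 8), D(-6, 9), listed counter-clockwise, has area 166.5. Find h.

-3

The doubled signed area Σ (x_i y_{i+1} − x_{i+1} y_i) is linear in h.
With h=0 it equals 306; the coefficient of h is -9 (from the two edges through A).
So -9·h + 306 = 2·166.5 = 333 ⇒ h = -3.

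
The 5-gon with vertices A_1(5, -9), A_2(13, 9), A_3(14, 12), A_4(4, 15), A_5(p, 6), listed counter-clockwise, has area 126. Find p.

4

Write out the shoelace sum; only the two edges meeting at A_5 involve p:
2·Area = [(4·6 − p·15) + (p·(-9) − 5·6)] + 354
       = -24·p + 348 = 252
⇒ p = 4.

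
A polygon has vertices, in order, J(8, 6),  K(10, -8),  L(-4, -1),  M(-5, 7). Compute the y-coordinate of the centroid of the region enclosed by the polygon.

46/57

Apply Gauss's area formula. First the cross-terms c_i = x_i·y_{i+1} − x_{i+1}·y_i:
  -124, -42, -33, -86  ⇒  2A = -285, A = -142.5.
Then Σ (y_i + y_{i+1})·c_i = -690, so ȳ = -690 / (6·(-142.5)) = 46/57.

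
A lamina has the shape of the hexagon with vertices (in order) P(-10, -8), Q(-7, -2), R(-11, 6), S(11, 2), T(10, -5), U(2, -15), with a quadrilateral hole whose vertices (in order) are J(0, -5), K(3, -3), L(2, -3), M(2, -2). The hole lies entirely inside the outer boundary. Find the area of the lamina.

282.5

Outer boundary:
Σ = (-36) + (-64) + (-88) + (-75) + (-140) + (-166) = -569
Area = |Σ|/2 = 284.5.
Hole:
Apply the surveyor's formula: 2A = Σ (x_i·y_{i+1} − x_{i+1}·y_i), indices taken mod 4.
Σ = (15) + (-3) + (2) + (-10) = 4
Area = |Σ|/2 = 2.
Net area = 284.5 − 2 = 282.5.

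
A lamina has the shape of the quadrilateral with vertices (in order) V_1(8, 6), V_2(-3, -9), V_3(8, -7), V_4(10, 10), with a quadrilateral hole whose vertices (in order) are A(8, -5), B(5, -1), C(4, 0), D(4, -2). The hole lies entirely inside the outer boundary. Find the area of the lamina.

Outer boundary:
Apply the shoelace formula: 2A = Σ (x_i·y_{i+1} − x_{i+1}·y_i), indices taken mod 4.
Σ = (-54) + (93) + (150) + (-20) = 169
Area = |Σ|/2 = 84.5.
Hole:
Apply the shoelace (surveyor's) formula: 2A = Σ (x_i·y_{i+1} − x_{i+1}·y_i), indices taken mod 4.
Σ = (17) + (4) + (-8) + (-4) = 9
Area = |Σ|/2 = 4.5.
Net area = 84.5 − 4.5 = 80.

80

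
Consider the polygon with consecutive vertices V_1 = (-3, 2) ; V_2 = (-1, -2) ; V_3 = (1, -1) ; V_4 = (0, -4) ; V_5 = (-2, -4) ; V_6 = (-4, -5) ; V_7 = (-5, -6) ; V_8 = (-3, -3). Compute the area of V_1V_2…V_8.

13

Apply the surveyor's formula: 2A = Σ (x_i·y_{i+1} − x_{i+1}·y_i), indices taken mod 8.
V_1→V_2: (-3)(-2) − (-1)(2) = 8
V_2→V_3: (-1)(-1) − (1)(-2) = 3
V_3→V_4: (1)(-4) − (0)(-1) = -4
V_4→V_5: (0)(-4) − (-2)(-4) = -8
V_5→V_6: (-2)(-5) − (-4)(-4) = -6
V_6→V_7: (-4)(-6) − (-5)(-5) = -1
V_7→V_8: (-5)(-3) − (-3)(-6) = -3
V_8→V_1: (-3)(2) − (-3)(-3) = -15
Σ = -26
Area = |Σ|/2 = 13.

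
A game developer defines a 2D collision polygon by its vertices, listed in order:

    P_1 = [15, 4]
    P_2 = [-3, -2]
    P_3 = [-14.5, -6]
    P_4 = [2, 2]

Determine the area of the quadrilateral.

34

Apply the surveyor's formula: 2A = Σ (x_i·y_{i+1} − x_{i+1}·y_i), indices taken mod 4.
Σ = (-18) + (-11) + (-17) + (-22) = -68
Area = |Σ|/2 = 34.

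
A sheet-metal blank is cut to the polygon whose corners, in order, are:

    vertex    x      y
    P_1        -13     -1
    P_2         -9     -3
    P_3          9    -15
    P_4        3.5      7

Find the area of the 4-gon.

Apply the shoelace formula: 2A = Σ (x_i·y_{i+1} − x_{i+1}·y_i), indices taken mod 4.
Σ = (30) + (162) + (115.5) + (87.5) = 395
Area = |Σ|/2 = 197.5.

197.5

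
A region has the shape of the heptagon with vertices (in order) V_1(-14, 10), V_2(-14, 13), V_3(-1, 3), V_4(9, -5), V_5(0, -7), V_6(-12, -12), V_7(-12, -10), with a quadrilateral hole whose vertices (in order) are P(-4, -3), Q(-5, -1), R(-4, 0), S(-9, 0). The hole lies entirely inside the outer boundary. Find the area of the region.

256

Outer boundary:
Apply the shoelace formula: 2A = Σ (x_i·y_{i+1} − x_{i+1}·y_i), indices taken mod 7.
Cross-terms: -42, -29, -22, -63, -84, -24, -260  ⇒  Σ = -524
Area = |Σ|/2 = 262.
Hole:
Σ = (-11) + (-4) + (0) + (27) = 12
Area = |Σ|/2 = 6.
Net area = 262 − 6 = 256.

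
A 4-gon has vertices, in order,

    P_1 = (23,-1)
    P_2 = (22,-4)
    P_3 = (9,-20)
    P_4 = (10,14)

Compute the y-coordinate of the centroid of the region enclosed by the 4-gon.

Apply the shoelace formula. First the cross-terms c_i = x_i·y_{i+1} − x_{i+1}·y_i:
  -70, -404, 326, -332  ⇒  2A = -480, A = -240.
Then Σ (y_i + y_{i+1})·c_i = 3774, so ȳ = 3774 / (6·(-240)) = -629/240.

-629/240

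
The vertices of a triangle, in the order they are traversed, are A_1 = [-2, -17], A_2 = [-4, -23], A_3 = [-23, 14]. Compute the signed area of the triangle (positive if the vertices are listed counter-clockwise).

Apply the shoelace (surveyor's) formula: 2A = Σ (x_i·y_{i+1} − x_{i+1}·y_i), indices taken mod 3.
Σ = (-22) + (-585) + (419) = -188
Signed area = Σ/2 = -94 (negative ⇒ clockwise traversal).

-94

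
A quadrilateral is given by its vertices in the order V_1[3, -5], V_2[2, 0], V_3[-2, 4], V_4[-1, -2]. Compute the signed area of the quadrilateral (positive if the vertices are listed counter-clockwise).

Apply Gauss's area formula: 2A = Σ (x_i·y_{i+1} − x_{i+1}·y_i), indices taken mod 4.
Σ = (10) + (8) + (8) + (11) = 37
Signed area = Σ/2 = 18.5 (positive ⇒ counter-clockwise traversal).

18.5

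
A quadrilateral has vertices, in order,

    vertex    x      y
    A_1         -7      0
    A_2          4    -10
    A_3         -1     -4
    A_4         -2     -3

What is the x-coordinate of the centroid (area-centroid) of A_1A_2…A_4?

Apply the shoelace formula. First the cross-terms c_i = x_i·y_{i+1} − x_{i+1}·y_i:
  70, -26, -5, -21  ⇒  2A = 18, A = 9.
Then Σ (x_i + x_{i+1})·c_i = -84, so x̄ = -84 / (6·9) = -14/9.

-14/9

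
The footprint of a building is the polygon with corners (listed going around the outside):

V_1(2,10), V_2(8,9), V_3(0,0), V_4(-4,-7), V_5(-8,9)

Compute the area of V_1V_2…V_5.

126

Apply the shoelace (surveyor's) formula: 2A = Σ (x_i·y_{i+1} − x_{i+1}·y_i), indices taken mod 5.
V_1→V_2: (2)(9) − (8)(10) = -62
V_2→V_3: (8)(0) − (0)(9) = 0
V_3→V_4: (0)(-7) − (-4)(0) = 0
V_4→V_5: (-4)(9) − (-8)(-7) = -92
V_5→V_1: (-8)(10) − (2)(9) = -98
Σ = -252
Area = |Σ|/2 = 126.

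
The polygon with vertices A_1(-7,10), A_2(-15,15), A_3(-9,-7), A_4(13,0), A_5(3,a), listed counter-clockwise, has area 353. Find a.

15

The doubled signed area Σ (x_i y_{i+1} − x_{i+1} y_i) is linear in a.
With a=0 it equals 406; the coefficient of a is 20 (from the two edges through A_5).
So 20·a + 406 = 2·353 = 706 ⇒ a = 15.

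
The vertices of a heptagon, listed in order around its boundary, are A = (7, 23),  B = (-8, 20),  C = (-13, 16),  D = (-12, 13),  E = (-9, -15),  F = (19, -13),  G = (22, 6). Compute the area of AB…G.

1021

Apply the surveyor's formula: 2A = Σ (x_i·y_{i+1} − x_{i+1}·y_i), indices taken mod 7.
A→B: (7)(20) − (-8)(23) = 324
B→C: (-8)(16) − (-13)(20) = 132
C→D: (-13)(13) − (-12)(16) = 23
D→E: (-12)(-15) − (-9)(13) = 297
E→F: (-9)(-13) − (19)(-15) = 402
F→G: (19)(6) − (22)(-13) = 400
G→A: (22)(23) − (7)(6) = 464
Σ = 2042
Area = |Σ|/2 = 1021.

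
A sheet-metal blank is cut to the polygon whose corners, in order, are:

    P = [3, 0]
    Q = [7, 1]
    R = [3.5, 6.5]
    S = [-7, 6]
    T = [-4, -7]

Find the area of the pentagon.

Apply the shoelace formula: 2A = Σ (x_i·y_{i+1} − x_{i+1}·y_i), indices taken mod 5.
Σ = (3) + (42) + (66.5) + (73) + (21) = 205.5
Area = |Σ|/2 = 102.75.

102.75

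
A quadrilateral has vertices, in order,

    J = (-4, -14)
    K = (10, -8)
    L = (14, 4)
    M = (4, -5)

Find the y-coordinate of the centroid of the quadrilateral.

Apply Gauss's area formula. First the cross-terms c_i = x_i·y_{i+1} − x_{i+1}·y_i:
  172, 152, -86, -76  ⇒  2A = 162, A = 81.
Then Σ (y_i + y_{i+1})·c_i = -2862, so ȳ = -2862 / (6·81) = -53/9.

-53/9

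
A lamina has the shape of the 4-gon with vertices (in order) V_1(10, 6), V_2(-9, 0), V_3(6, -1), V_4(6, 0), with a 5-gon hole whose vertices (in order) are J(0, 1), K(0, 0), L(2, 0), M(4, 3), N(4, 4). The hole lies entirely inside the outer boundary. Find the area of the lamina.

Outer boundary:
Σ = (54) + (9) + (6) + (36) = 105
Area = |Σ|/2 = 52.5.
Hole:
J→K: (0)(0) − (0)(1) = 0
K→L: (0)(0) − (2)(0) = 0
L→M: (2)(3) − (4)(0) = 6
M→N: (4)(4) − (4)(3) = 4
N→J: (4)(1) − (0)(4) = 4
Σ = 14
Area = |Σ|/2 = 7.
Net area = 52.5 − 7 = 45.5.

45.5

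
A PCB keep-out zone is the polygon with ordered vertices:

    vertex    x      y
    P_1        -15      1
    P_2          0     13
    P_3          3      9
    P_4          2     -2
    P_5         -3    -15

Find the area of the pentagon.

Cross-terms: -195, -39, -24, -36, -228  ⇒  Σ = -522
Area = |Σ|/2 = 261.

261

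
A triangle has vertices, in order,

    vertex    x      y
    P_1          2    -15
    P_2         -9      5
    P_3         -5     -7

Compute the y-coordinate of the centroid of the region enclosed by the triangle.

Apply the surveyor's formula. First the cross-terms c_i = x_i·y_{i+1} − x_{i+1}·y_i:
  -125, 88, 89  ⇒  2A = 52, A = 26.
Then Σ (y_i + y_{i+1})·c_i = -884, so ȳ = -884 / (6·26) = -17/3.

-17/3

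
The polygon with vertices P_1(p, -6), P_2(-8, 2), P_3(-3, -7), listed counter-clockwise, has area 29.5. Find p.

Write out the shoelace sum; only the two edges meeting at P_1 involve p:
2·Area = [((-3)·(-6) − p·(-7)) + (p·2 − (-8)·(-6))] + 62
       = 9·p + 32 = 59
⇒ p = 3.

3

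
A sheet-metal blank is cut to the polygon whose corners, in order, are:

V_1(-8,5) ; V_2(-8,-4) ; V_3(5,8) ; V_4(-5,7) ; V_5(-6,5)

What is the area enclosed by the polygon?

Apply the shoelace (surveyor's) formula: 2A = Σ (x_i·y_{i+1} − x_{i+1}·y_i), indices taken mod 5.
Cross-terms: 72, -44, 75, 17, 10  ⇒  Σ = 130
Area = |Σ|/2 = 65.

65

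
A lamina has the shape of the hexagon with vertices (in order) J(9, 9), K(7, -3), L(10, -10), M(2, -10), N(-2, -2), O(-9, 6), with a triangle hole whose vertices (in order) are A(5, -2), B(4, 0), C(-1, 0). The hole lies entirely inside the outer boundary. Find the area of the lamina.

194.5

Outer boundary:
Apply the surveyor's formula: 2A = Σ (x_i·y_{i+1} − x_{i+1}·y_i), indices taken mod 6.
Cross-terms: -90, -40, -80, -24, -30, -135  ⇒  Σ = -399
Area = |Σ|/2 = 199.5.
Hole:
Σ = (8) + (0) + (2) = 10
Area = |Σ|/2 = 5.
Net area = 199.5 − 5 = 194.5.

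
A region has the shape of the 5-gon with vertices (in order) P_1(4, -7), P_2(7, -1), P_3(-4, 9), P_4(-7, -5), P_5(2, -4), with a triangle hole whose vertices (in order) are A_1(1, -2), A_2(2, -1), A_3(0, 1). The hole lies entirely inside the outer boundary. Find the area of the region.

111.5

Outer boundary:
Apply the shoelace (surveyor's) formula: 2A = Σ (x_i·y_{i+1} − x_{i+1}·y_i), indices taken mod 5.
Cross-terms: 45, 59, 83, 38, 2  ⇒  Σ = 227
Area = |Σ|/2 = 113.5.
Hole:
Cross-terms: 3, 2, -1  ⇒  Σ = 4
Area = |Σ|/2 = 2.
Net area = 113.5 − 2 = 111.5.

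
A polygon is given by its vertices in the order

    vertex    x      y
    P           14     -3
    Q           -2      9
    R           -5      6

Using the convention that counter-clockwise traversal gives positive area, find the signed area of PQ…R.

42

Apply Gauss's area formula: 2A = Σ (x_i·y_{i+1} − x_{i+1}·y_i), indices taken mod 3.
Cross-terms: 120, 33, -69  ⇒  Σ = 84
Signed area = Σ/2 = 42 (positive ⇒ counter-clockwise traversal).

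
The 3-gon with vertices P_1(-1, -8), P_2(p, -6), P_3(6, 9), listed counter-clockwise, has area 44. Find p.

5

Write out the shoelace sum; only the two edges meeting at P_2 involve p:
2·Area = [((-1)·(-6) − p·(-8)) + (p·9 − 6·(-6))] + -39
       = 17·p + 3 = 88
⇒ p = 5.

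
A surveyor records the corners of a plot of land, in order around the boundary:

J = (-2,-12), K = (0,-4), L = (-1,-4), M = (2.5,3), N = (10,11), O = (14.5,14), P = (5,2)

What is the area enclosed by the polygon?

54

Σ = (8) + (-4) + (7) + (-2.5) + (-19.5) + (-41) + (-56) = -108
Area = |Σ|/2 = 54.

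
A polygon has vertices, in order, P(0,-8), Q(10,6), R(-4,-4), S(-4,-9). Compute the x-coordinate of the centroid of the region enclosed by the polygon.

104/87

Apply the shoelace formula. First the cross-terms c_i = x_i·y_{i+1} − x_{i+1}·y_i:
  80, -16, 20, 32  ⇒  2A = 116, A = 58.
Then Σ (x_i + x_{i+1})·c_i = 416, so x̄ = 416 / (6·58) = 104/87.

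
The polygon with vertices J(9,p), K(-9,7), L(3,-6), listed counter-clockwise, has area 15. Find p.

-10

Write out the shoelace sum; only the two edges meeting at J involve p:
2·Area = [(3·p − 9·(-6)) + (9·7 − (-9)·p)] + 33
       = 12·p + 150 = 30
⇒ p = -10.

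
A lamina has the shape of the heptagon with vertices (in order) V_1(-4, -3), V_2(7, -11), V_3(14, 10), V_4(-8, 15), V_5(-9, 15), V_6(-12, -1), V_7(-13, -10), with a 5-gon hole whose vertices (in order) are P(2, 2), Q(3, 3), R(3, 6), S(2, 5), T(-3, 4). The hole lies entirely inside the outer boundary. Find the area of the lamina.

Outer boundary:
Apply the shoelace (surveyor's) formula: 2A = Σ (x_i·y_{i+1} − x_{i+1}·y_i), indices taken mod 7.
Cross-terms: 65, 224, 290, 15, 189, 107, -1  ⇒  Σ = 889
Area = |Σ|/2 = 444.5.
Hole:
Apply Gauss's area formula: 2A = Σ (x_i·y_{i+1} − x_{i+1}·y_i), indices taken mod 5.
P→Q: (2)(3) − (3)(2) = 0
Q→R: (3)(6) − (3)(3) = 9
R→S: (3)(5) − (2)(6) = 3
S→T: (2)(4) − (-3)(5) = 23
T→P: (-3)(2) − (2)(4) = -14
Σ = 21
Area = |Σ|/2 = 10.5.
Net area = 444.5 − 10.5 = 434.

434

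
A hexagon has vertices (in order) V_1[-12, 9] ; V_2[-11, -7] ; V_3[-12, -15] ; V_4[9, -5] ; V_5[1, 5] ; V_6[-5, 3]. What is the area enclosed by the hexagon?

264

Apply the shoelace (surveyor's) formula: 2A = Σ (x_i·y_{i+1} − x_{i+1}·y_i), indices taken mod 6.
Cross-terms: 183, 81, 195, 50, 28, -9  ⇒  Σ = 528
Area = |Σ|/2 = 264.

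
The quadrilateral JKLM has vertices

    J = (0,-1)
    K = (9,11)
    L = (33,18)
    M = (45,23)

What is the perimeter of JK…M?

104

|JK| = √((9)² + (12)²) = √225 = 15
|KL| = √((24)² + (7)²) = √625 = 25
|LM| = √((12)² + (5)²) = √169 = 13
|MJ| = √((-45)² + (-24)²) = √2601 = 51
Perimeter = 15 + 25 + 13 + 51 = 104.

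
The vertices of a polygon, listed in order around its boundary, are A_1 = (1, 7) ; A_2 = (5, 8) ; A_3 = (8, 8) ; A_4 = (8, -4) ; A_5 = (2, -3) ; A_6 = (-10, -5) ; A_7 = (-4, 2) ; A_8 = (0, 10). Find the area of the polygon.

146.5

Apply the surveyor's formula: 2A = Σ (x_i·y_{i+1} − x_{i+1}·y_i), indices taken mod 8.
Σ = (-27) + (-24) + (-96) + (-16) + (-40) + (-40) + (-40) + (-10) = -293
Area = |Σ|/2 = 146.5.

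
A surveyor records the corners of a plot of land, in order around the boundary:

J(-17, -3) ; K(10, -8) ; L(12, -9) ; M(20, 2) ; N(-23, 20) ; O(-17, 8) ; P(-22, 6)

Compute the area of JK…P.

610

Σ = (166) + (6) + (204) + (446) + (156) + (74) + (168) = 1220
Area = |Σ|/2 = 610.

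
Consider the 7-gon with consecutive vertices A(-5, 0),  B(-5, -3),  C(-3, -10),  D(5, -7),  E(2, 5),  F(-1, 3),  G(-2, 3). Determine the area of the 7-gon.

Apply the surveyor's formula: 2A = Σ (x_i·y_{i+1} − x_{i+1}·y_i), indices taken mod 7.
Σ = (15) + (41) + (71) + (39) + (11) + (3) + (15) = 195
Area = |Σ|/2 = 97.5.

97.5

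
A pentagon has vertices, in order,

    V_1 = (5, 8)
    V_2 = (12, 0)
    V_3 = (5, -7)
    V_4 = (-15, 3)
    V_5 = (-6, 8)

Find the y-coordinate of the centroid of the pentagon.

235/138

Apply the shoelace (surveyor's) formula. First the cross-terms c_i = x_i·y_{i+1} − x_{i+1}·y_i:
  -96, -84, -90, -102, -88  ⇒  2A = -460, A = -230.
Then Σ (y_i + y_{i+1})·c_i = -2350, so ȳ = -2350 / (6·(-230)) = 235/138.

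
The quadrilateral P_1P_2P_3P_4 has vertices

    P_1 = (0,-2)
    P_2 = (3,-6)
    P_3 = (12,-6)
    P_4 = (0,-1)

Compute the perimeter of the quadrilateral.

28

|P_1P_2| = √((3)² + (-4)²) = √25 = 5
|P_2P_3| = √((9)² + (0)²) = √81 = 9
|P_3P_4| = √((-12)² + (5)²) = √169 = 13
|P_4P_1| = √((0)² + (-1)²) = √1 = 1
Perimeter = 5 + 9 + 13 + 1 = 28.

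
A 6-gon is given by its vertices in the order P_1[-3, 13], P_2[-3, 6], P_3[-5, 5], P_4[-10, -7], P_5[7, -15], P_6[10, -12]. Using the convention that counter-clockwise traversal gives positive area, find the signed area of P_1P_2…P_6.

Apply the shoelace (surveyor's) formula: 2A = Σ (x_i·y_{i+1} − x_{i+1}·y_i), indices taken mod 6.
P_1→P_2: (-3)(6) − (-3)(13) = 21
P_2→P_3: (-3)(5) − (-5)(6) = 15
P_3→P_4: (-5)(-7) − (-10)(5) = 85
P_4→P_5: (-10)(-15) − (7)(-7) = 199
P_5→P_6: (7)(-12) − (10)(-15) = 66
P_6→P_1: (10)(13) − (-3)(-12) = 94
Σ = 480
Signed area = Σ/2 = 240 (positive ⇒ counter-clockwise traversal).

240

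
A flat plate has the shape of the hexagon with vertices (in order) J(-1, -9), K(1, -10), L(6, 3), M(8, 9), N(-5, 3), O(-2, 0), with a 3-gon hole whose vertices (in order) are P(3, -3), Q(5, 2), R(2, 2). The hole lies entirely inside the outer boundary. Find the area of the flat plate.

Outer boundary:
Cross-terms: 19, 63, 30, 69, 6, 18  ⇒  Σ = 205
Area = |Σ|/2 = 102.5.
Hole:
Apply Gauss's area formula: 2A = Σ (x_i·y_{i+1} − x_{i+1}·y_i), indices taken mod 3.
Σ = (21) + (6) + (-12) = 15
Area = |Σ|/2 = 7.5.
Net area = 102.5 − 7.5 = 95.

95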